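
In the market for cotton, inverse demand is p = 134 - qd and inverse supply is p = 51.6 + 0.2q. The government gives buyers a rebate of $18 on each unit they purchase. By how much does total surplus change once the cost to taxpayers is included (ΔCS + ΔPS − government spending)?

Pre-subsidy: 134 - q = 51.6 + 0.2q gives q* = 206/3 and p* = 196/3.
With the rebate, buyers effectively pay pb = ps − 18, where ps is the price sellers receive.
On the curves, pb = 134 - q and ps = 51.6 + 0.2q; the wedge ps − pb = 18 gives 51.6 + 0.2q − (134 - q) = 18, so q' = 251/3.
Then pb = 134 − 1·(251/3) = 151/3 and ps = 51.6 + 0.2·(251/3) = 205/3.
ΔCS = ½(206/3 + 251/3)(196/3 − 151/3) = 1142.5; ΔPS = ½(206/3 + 251/3)(205/3 − 196/3) = 228.5.
Government spending = 18 × 251/3 = 1506.
Net change = 1142.5 + 228.5 − 1506 = -135. The loss equals the DWL triangle ½·18·15.

Net change in total surplus = -$135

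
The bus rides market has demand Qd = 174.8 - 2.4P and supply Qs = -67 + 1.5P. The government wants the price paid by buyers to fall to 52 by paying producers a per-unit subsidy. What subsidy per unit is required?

Required subsidy s = 26 per unit

At a buyer price of 52, quantity demanded is 174.8 − 2.4·52 = 50.
Sellers supply 50 only when they receive Ps with -67 + 1.5·Ps = 50, i.e. Ps = 78.
s = Ps − Pb = 78 − 52 = 26.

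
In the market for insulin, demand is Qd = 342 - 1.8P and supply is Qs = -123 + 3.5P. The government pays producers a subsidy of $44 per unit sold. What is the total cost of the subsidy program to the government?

Pre-subsidy: 342 - 1.8P = -123 + 3.5P gives P* = 4650/53, Q* = 9756/53.
With the subsidy, sellers receive Ps = Pb + 44 for each unit, where Pb is the price buyers pay.
Supply in terms of Pb becomes Qs = -123 + 3.5(Pb + 44) = 31 + 3.5Pb. Setting this equal to demand: 342 - 1.8Pb = 31 + 3.5Pb, so Pb = 3110/53.
Sellers receive Ps = 3110/53 + 44 = 5442/53; Q' = 342 − 1.8·(3110/53) = 12528/53.
Government outlay = subsidy × quantity = 44 × 12528/53 = 551232/53.

Government cost = 551232/53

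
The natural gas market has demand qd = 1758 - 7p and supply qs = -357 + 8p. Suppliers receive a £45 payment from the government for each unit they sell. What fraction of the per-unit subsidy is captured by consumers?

Consumer share = 8/15

Pre-subsidy: 1758 - 7p = -357 + 8p gives p* = 141, q* = 771.
With the subsidy, sellers receive ps = pb + 45 for each unit, where pb is the price buyers pay.
Supply in terms of pb becomes qs = -357 + 8(pb + 45) = 3 + 8pb. Setting this equal to demand: 1758 - 7pb = 3 + 8pb, so pb = 117.
Sellers receive ps = 117 + 45 = 162; q' = 1758 − 7·117 = 939.
Buyers' price falls by p* − pb = 141 − 117 = 24; sellers' price rises by ps − p* = 162 − 141 = 21.
So consumers capture 24/45 = 8/15 of each unit of subsidy.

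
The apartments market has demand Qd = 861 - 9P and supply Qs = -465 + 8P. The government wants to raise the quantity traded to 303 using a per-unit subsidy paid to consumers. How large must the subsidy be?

At Q = 303, invert demand for the buyer price: Pb = (861 − 303)/9 = 62; invert supply for the seller price: Ps = (303 − (-465))/8 = 96.
The subsidy must fill the gap: s = Ps − Pb = 96 − 62 = 34.

Required subsidy s = 34 per unit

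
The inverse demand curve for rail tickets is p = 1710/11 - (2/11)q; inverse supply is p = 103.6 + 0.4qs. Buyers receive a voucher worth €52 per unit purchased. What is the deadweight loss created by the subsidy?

Deadweight loss = €2323.75

Pre-subsidy: 1710/11 - (2/11)q = 103.6 + 0.4q gives q* = 89.125 and p* = 139.25.
With the rebate, buyers effectively pay pb = ps − 52, where ps is the price sellers receive.
On the curves, pb = 1710/11 - (2/11)q and ps = 103.6 + 0.4q; the wedge ps − pb = 52 gives 103.6 + 0.4q − (1710/11 - (2/11)q) = 52, so q' = 178.5.
Then pb = 1710/11 − (2/11)·178.5 = 123 and ps = 103.6 + 0.4·178.5 = 175.
The subsidy expands output by 178.5 − 89.125 = 89.375 past the efficient level; on those units the gap between marginal cost and willingness to pay runs from 0 up to 52.
DWL = ½ × 52 × 89.375 = 2323.75.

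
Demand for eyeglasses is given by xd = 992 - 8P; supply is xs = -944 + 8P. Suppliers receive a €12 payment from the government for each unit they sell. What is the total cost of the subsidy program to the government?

Government cost = €864

Pre-subsidy: 992 - 8P = -944 + 8P gives P* = 121, x* = 24.
With the subsidy, sellers receive Ps = Pb + 12 for each unit, where Pb is the price buyers pay.
Supply in terms of Pb becomes xs = -944 + 8(Pb + 12) = -848 + 8Pb. Setting this equal to demand: 992 - 8Pb = -848 + 8Pb, so Pb = 115.
Sellers receive Ps = 115 + 12 = 127; x' = 992 − 8·115 = 72.
Government outlay = subsidy × quantity = 12 × 72 = 864.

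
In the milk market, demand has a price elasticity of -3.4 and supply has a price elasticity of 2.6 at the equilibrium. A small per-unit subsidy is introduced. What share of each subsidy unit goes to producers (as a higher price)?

Producer share = 17/30

For a small subsidy around the equilibrium, the benefit split depends on the relative slopes, which at a point are proportional to the elasticities.
Buyer share = εs/(εs + |εd|) = 2.6/(2.6 + 3.4) = 13/30; seller share = |εd|/(εs + |εd|) = 17/30.
So producers capture 17/30 of the subsidy.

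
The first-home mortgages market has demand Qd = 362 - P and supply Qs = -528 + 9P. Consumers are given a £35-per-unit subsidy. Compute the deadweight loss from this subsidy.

Deadweight loss = £551.25

Pre-subsidy: 362 - P = -528 + 9P gives P* = 89, Q* = 273.
With the rebate, buyers effectively pay Pb = Ps − 35, where Ps is the price sellers receive.
Demand in terms of Ps becomes Qd = 362 − 1(Ps − 35) = 397 - Ps. Setting this equal to supply: 397 - Ps = -528 + 9Ps, so Ps = 92.5.
Buyers pay Pb = 92.5 − 35 = 57.5; Q' = -528 + 9·92.5 = 304.5.
The subsidy expands output by 304.5 − 273 = 31.5 past the efficient level; on those units the gap between marginal cost and willingness to pay runs from 0 up to 35.
DWL = ½ × 35 × 31.5 = 551.25.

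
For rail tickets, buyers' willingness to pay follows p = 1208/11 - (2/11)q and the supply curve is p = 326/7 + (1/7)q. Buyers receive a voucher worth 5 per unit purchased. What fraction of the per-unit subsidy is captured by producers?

Pre-subsidy: 1208/11 - (2/11)q = 326/7 + (1/7)q gives q* = 194.8 and p* = 74.4.
With the rebate, buyers effectively pay pb = ps − 5, where ps is the price sellers receive.
On the curves, pb = 1208/11 - (2/11)q and ps = 326/7 + (1/7)q; the wedge ps − pb = 5 gives 326/7 + (1/7)q − (1208/11 - (2/11)q) = 5, so q' = 210.2.
Then pb = 1208/11 − (2/11)·210.2 = 71.6 and ps = 326/7 + (1/7)·210.2 = 76.6.
Buyers' price falls by p* − pb = 74.4 − 71.6 = 2.8; sellers' price rises by ps − p* = 76.6 − 74.4 = 2.2.
So producers capture 2.2/5 = 0.44 of each unit of subsidy.

Producer share = 0.44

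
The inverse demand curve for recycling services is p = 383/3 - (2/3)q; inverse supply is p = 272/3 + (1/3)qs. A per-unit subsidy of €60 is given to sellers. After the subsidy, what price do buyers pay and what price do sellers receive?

Buyers pay €63; sellers receive €123

Pre-subsidy: 383/3 - (2/3)q = 272/3 + (1/3)q gives q* = 37 and p* = 103.
With the subsidy, sellers receive ps = pb + 60 for each unit, where pb is the price buyers pay.
On the curves, pb = 383/3 - (2/3)q and ps = 272/3 + (1/3)q; the wedge ps − pb = 60 gives 272/3 + (1/3)q − (383/3 - (2/3)q) = 60, so q' = 97.
Then pb = 383/3 − (2/3)·97 = 63 and ps = 272/3 + (1/3)·97 = 123.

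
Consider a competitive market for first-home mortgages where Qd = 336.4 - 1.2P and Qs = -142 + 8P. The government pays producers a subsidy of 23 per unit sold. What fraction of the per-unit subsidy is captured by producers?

Pre-subsidy: 336.4 - 1.2P = -142 + 8P gives P* = 52, Q* = 274.
With the subsidy, sellers receive Ps = Pb + 23 for each unit, where Pb is the price buyers pay.
Supply in terms of Pb becomes Qs = -142 + 8(Pb + 23) = 42 + 8Pb. Setting this equal to demand: 336.4 - 1.2Pb = 42 + 8Pb, so Pb = 32.
Sellers receive Ps = 32 + 23 = 55; Q' = 336.4 − 1.2·32 = 298.
Buyers' price falls by P* − Pb = 52 − 32 = 20; sellers' price rises by Ps − P* = 55 − 52 = 3.
So producers capture 3/23 = 3/23 of each unit of subsidy.

Producer share = 3/23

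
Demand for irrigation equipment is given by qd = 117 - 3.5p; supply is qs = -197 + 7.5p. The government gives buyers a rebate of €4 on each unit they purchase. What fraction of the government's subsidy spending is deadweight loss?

DWL / government spending = 105/586

Pre-subsidy: 117 - 3.5p = -197 + 7.5p gives p* = 314/11, q* = 188/11.
With the rebate, buyers effectively pay pb = ps − 4, where ps is the price sellers receive.
Demand in terms of ps becomes qd = 117 − 3.5(ps − 4) = 131 - 3.5ps. Setting this equal to supply: 131 - 3.5ps = -197 + 7.5ps, so ps = 328/11.
Buyers pay pb = 328/11 − 4 = 284/11; q' = -197 + 7.5·(328/11) = 293/11.
ΔCS = ½(188/11 + 293/11)(314/11 − 284/11) = 7215/121; ΔPS = ½(188/11 + 293/11)(328/11 − 314/11) = 3367/121.
Government spending = 4 × 293/11 = 1172/11.
DWL = ½ × 4 × (293/11 − 188/11) = 210/11; fraction = (210/11) / (1172/11) = 105/586.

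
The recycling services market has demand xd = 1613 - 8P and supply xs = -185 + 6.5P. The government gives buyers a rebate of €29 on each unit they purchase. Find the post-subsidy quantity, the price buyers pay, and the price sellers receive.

Pre-subsidy: 1613 - 8P = -185 + 6.5P gives P* = 124, x* = 621.
With the rebate, buyers effectively pay Pb = Ps − 29, where Ps is the price sellers receive.
Demand in terms of Ps becomes xd = 1613 − 8(Ps − 29) = 1845 - 8Ps. Setting this equal to supply: 1845 - 8Ps = -185 + 6.5Ps, so Ps = 140.
Buyers pay Pb = 140 − 29 = 111; x' = -185 + 6.5·140 = 725.

x' = 725; buyers pay €111; sellers receive €140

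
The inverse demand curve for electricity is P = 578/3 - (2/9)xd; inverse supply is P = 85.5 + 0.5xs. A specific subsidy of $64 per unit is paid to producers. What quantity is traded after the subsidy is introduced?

Pre-subsidy: 578/3 - (2/9)x = 85.5 + 0.5x gives x* = 1929/13 and P* = 2076/13.
With the subsidy, sellers receive Ps = Pb + 64 for each unit, where Pb is the price buyers pay.
On the curves, Pb = 578/3 - (2/9)x and Ps = 85.5 + 0.5x; the wedge Ps − Pb = 64 gives 85.5 + 0.5x − (578/3 - (2/9)x) = 64, so x' = 237.
Then Pb = 578/3 − (2/9)·237 = 140 and Ps = 85.5 + 0.5·237 = 204.

x' = 237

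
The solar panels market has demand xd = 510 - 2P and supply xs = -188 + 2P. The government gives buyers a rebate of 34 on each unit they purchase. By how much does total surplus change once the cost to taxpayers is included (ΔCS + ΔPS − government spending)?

Pre-subsidy: 510 - 2P = -188 + 2P gives P* = 174.5, x* = 161.
With the rebate, buyers effectively pay Pb = Ps − 34, where Ps is the price sellers receive.
Demand in terms of Ps becomes xd = 510 − 2(Ps − 34) = 578 - 2Ps. Setting this equal to supply: 578 - 2Ps = -188 + 2Ps, so Ps = 191.5.
Buyers pay Pb = 191.5 − 34 = 157.5; x' = -188 + 2·191.5 = 195.
ΔCS = ½(161 + 195)(174.5 − 157.5) = 3026; ΔPS = ½(161 + 195)(191.5 − 174.5) = 3026.
Government spending = 34 × 195 = 6630.
Net change = 3026 + 3026 − 6630 = -578. The loss equals the DWL triangle ½·34·34.

Net change in total surplus = -578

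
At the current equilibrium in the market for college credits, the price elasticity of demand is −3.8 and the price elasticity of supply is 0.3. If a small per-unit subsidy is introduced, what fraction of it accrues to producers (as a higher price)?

For a small subsidy around the equilibrium, the benefit split depends on the relative slopes, which at a point are proportional to the elasticities.
Buyer share = εs/(εs + |εd|) = 0.3/(0.3 + 3.8) = 3/41; seller share = |εd|/(εs + |εd|) = 38/41.
So producers capture 38/41 of the subsidy.

Producer share = 38/41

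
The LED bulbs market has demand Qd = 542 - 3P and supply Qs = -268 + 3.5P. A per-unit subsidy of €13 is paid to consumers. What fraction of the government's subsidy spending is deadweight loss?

Pre-subsidy: 542 - 3P = -268 + 3.5P gives P* = 1620/13, Q* = 2186/13.
With the rebate, buyers effectively pay Pb = Ps − 13, where Ps is the price sellers receive.
Demand in terms of Ps becomes Qd = 542 − 3(Ps − 13) = 581 - 3Ps. Setting this equal to supply: 581 - 3Ps = -268 + 3.5Ps, so Ps = 1698/13.
Buyers pay Pb = 1698/13 − 13 = 1529/13; Q' = -268 + 3.5·(1698/13) = 2459/13.
ΔCS = ½(2186/13 + 2459/13)(1620/13 − 1529/13) = 32515/26; ΔPS = ½(2186/13 + 2459/13)(1698/13 − 1620/13) = 13935/13.
Government spending = 13 × 2459/13 = 2459.
DWL = ½ × 13 × (2459/13 − 2186/13) = 136.5; fraction = 136.5 / 2459 = 273/4918.

DWL / government spending = 273/4918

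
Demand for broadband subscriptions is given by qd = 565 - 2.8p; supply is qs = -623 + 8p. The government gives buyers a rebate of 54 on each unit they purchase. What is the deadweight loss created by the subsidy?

Deadweight loss = 3024

Pre-subsidy: 565 - 2.8p = -623 + 8p gives p* = 110, q* = 257.
With the rebate, buyers effectively pay pb = ps − 54, where ps is the price sellers receive.
Demand in terms of ps becomes qd = 565 − 2.8(ps − 54) = 716.2 - 2.8ps. Setting this equal to supply: 716.2 - 2.8ps = -623 + 8ps, so ps = 124.
Buyers pay pb = 124 − 54 = 70; q' = -623 + 8·124 = 369.
The subsidy expands output by 369 − 257 = 112 past the efficient level; on those units the gap between marginal cost and willingness to pay runs from 0 up to 54.
DWL = ½ × 54 × 112 = 3024.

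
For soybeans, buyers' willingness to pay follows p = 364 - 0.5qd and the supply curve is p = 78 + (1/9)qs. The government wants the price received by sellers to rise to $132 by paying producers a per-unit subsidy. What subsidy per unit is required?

At a seller price of 132, quantity supplied is -702 + 9·132 = 486.
Buyers absorb 486 only when they pay pb = 364 − 0.5·486 = 121.
s = ps − pb = 132 − 121 = 11.

Required subsidy s = $11 per unit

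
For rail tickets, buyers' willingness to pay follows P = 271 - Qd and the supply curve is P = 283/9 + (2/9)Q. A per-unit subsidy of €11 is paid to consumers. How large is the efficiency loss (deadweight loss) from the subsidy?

Deadweight loss = €49.5

Pre-subsidy: 271 - Q = 283/9 + (2/9)Q gives Q* = 196 and P* = 75.
With the rebate, buyers effectively pay Pb = Ps − 11, where Ps is the price sellers receive.
On the curves, Pb = 271 - Q and Ps = 283/9 + (2/9)Q; the wedge Ps − Pb = 11 gives 283/9 + (2/9)Q − (271 - Q) = 11, so Q' = 205.
Then Pb = 271 − 1·205 = 66 and Ps = 283/9 + (2/9)·205 = 77.
The subsidy expands output by 205 − 196 = 9 past the efficient level; on those units the gap between marginal cost and willingness to pay runs from 0 up to 11.
DWL = ½ × 11 × 9 = 49.5.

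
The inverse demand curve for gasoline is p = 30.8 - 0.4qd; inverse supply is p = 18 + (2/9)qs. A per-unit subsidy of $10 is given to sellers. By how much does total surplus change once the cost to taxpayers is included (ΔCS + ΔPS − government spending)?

Pre-subsidy: 30.8 - 0.4q = 18 + (2/9)q gives q* = 144/7 and p* = 158/7.
With the subsidy, sellers receive ps = pb + 10 for each unit, where pb is the price buyers pay.
On the curves, pb = 30.8 - 0.4q and ps = 18 + (2/9)q; the wedge ps − pb = 10 gives 18 + (2/9)q − (30.8 - 0.4q) = 10, so q' = 513/14.
Then pb = 30.8 − 0.4·(513/14) = 113/7 and ps = 18 + (2/9)·(513/14) = 183/7.
ΔCS = ½(144/7 + 513/14)(158/7 − 113/7) = 36045/196; ΔPS = ½(144/7 + 513/14)(183/7 − 158/7) = 20025/196.
Government spending = 10 × 513/14 = 2565/7.
Net change = 36045/196 + 20025/196 − 2565/7 = -1125/14. The loss equals the DWL triangle ½·10·225/14.

Net change in total surplus = -1125/14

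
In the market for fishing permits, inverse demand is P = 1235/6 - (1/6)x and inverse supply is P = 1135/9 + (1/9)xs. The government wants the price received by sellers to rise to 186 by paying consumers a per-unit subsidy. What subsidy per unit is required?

At a seller price of 186, quantity supplied is -1135 + 9·186 = 539.
Buyers absorb 539 only when they pay Pb = 1235/6 − (1/6)·539 = 116.
s = Ps − Pb = 186 − 116 = 70.

Required subsidy s = 70 per unit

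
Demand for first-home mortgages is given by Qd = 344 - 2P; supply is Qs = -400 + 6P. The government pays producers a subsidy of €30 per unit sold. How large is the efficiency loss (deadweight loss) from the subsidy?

Pre-subsidy: 344 - 2P = -400 + 6P gives P* = 93, Q* = 158.
With the subsidy, sellers receive Ps = Pb + 30 for each unit, where Pb is the price buyers pay.
Supply in terms of Pb becomes Qs = -400 + 6(Pb + 30) = -220 + 6Pb. Setting this equal to demand: 344 - 2Pb = -220 + 6Pb, so Pb = 70.5.
Sellers receive Ps = 70.5 + 30 = 100.5; Q' = 344 − 2·70.5 = 203.
The subsidy expands output by 203 − 158 = 45 past the efficient level; on those units the gap between marginal cost and willingness to pay runs from 0 up to 30.
DWL = ½ × 30 × 45 = 675.

Deadweight loss = €675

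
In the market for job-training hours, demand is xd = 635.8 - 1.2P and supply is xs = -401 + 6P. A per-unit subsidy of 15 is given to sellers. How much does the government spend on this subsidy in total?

Government cost = 7170

Pre-subsidy: 635.8 - 1.2P = -401 + 6P gives P* = 144, x* = 463.
With the subsidy, sellers receive Ps = Pb + 15 for each unit, where Pb is the price buyers pay.
Supply in terms of Pb becomes xs = -401 + 6(Pb + 15) = -311 + 6Pb. Setting this equal to demand: 635.8 - 1.2Pb = -311 + 6Pb, so Pb = 131.5.
Sellers receive Ps = 131.5 + 15 = 146.5; x' = 635.8 − 1.2·131.5 = 478.
Government outlay = subsidy × quantity = 15 × 478 = 7170.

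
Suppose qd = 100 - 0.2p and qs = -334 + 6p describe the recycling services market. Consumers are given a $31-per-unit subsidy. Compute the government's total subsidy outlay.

Government cost = $2852

Pre-subsidy: 100 - 0.2p = -334 + 6p gives p* = 70, q* = 86.
With the rebate, buyers effectively pay pb = ps − 31, where ps is the price sellers receive.
Demand in terms of ps becomes qd = 100 − 0.2(ps − 31) = 106.2 - 0.2ps. Setting this equal to supply: 106.2 - 0.2ps = -334 + 6ps, so ps = 71.
Buyers pay pb = 71 − 31 = 40; q' = -334 + 6·71 = 92.
Government outlay = subsidy × quantity = 31 × 92 = 2852.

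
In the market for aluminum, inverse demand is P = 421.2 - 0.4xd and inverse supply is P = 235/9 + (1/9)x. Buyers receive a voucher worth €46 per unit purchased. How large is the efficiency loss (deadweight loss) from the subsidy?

Deadweight loss = €2070

Pre-subsidy: 421.2 - 0.4x = 235/9 + (1/9)x gives x* = 773 and P* = 112.
With the rebate, buyers effectively pay Pb = Ps − 46, where Ps is the price sellers receive.
On the curves, Pb = 421.2 - 0.4x and Ps = 235/9 + (1/9)x; the wedge Ps − Pb = 46 gives 235/9 + (1/9)x − (421.2 - 0.4x) = 46, so x' = 863.
Then Pb = 421.2 − 0.4·863 = 76 and Ps = 235/9 + (1/9)·863 = 122.
The subsidy expands output by 863 − 773 = 90 past the efficient level; on those units the gap between marginal cost and willingness to pay runs from 0 up to 46.
DWL = ½ × 46 × 90 = 2070.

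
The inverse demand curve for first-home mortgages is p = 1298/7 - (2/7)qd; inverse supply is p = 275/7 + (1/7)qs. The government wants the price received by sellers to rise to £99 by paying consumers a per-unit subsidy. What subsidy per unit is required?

Required subsidy s = £33 per unit

At a seller price of 99, quantity supplied is -275 + 7·99 = 418.
Buyers absorb 418 only when they pay pb = 1298/7 − (2/7)·418 = 66.
s = ps − pb = 99 − 66 = 33.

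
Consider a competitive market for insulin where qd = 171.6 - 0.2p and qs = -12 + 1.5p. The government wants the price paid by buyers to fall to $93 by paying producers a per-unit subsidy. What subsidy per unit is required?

At a buyer price of 93, quantity demanded is 171.6 − 0.2·93 = 153.
Sellers supply 153 only when they receive ps with -12 + 1.5·ps = 153, i.e. ps = 110.
s = ps − pb = 110 − 93 = 17.

Required subsidy s = $17 per unit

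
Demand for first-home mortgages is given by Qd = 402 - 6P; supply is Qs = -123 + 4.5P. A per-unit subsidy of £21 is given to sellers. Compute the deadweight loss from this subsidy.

Pre-subsidy: 402 - 6P = -123 + 4.5P gives P* = 50, Q* = 102.
With the subsidy, sellers receive Ps = Pb + 21 for each unit, where Pb is the price buyers pay.
Supply in terms of Pb becomes Qs = -123 + 4.5(Pb + 21) = -28.5 + 4.5Pb. Setting this equal to demand: 402 - 6Pb = -28.5 + 4.5Pb, so Pb = 41.
Sellers receive Ps = 41 + 21 = 62; Q' = 402 − 6·41 = 156.
The subsidy expands output by 156 − 102 = 54 past the efficient level; on those units the gap between marginal cost and willingness to pay runs from 0 up to 21.
DWL = ½ × 21 × 54 = 567.

Deadweight loss = £567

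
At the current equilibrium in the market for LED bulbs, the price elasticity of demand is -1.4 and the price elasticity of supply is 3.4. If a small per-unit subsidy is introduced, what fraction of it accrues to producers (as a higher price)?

Producer share = 7/24

For a small subsidy around the equilibrium, the benefit split depends on the relative slopes, which at a point are proportional to the elasticities.
Buyer share = εs/(εs + |εd|) = 3.4/(3.4 + 1.4) = 17/24; seller share = |εd|/(εs + |εd|) = 7/24.
So producers capture 7/24 of the subsidy.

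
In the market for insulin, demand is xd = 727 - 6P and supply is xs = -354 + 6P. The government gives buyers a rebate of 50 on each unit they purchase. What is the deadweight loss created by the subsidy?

Deadweight loss = 3750

Pre-subsidy: 727 - 6P = -354 + 6P gives P* = 1081/12, x* = 186.5.
With the rebate, buyers effectively pay Pb = Ps − 50, where Ps is the price sellers receive.
Demand in terms of Ps becomes xd = 727 − 6(Ps − 50) = 1027 - 6Ps. Setting this equal to supply: 1027 - 6Ps = -354 + 6Ps, so Ps = 1381/12.
Buyers pay Pb = 1381/12 − 50 = 781/12; x' = -354 + 6·(1381/12) = 336.5.
The subsidy expands output by 336.5 − 186.5 = 150 past the efficient level; on those units the gap between marginal cost and willingness to pay runs from 0 up to 50.
DWL = ½ × 50 × 150 = 3750.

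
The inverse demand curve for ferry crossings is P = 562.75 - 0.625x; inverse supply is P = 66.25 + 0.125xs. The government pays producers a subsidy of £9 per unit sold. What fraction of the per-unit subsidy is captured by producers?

Pre-subsidy: 562.75 - 0.625x = 66.25 + 0.125x gives x* = 662 and P* = 149.
With the subsidy, sellers receive Ps = Pb + 9 for each unit, where Pb is the price buyers pay.
On the curves, Pb = 562.75 - 0.625x and Ps = 66.25 + 0.125x; the wedge Ps − Pb = 9 gives 66.25 + 0.125x − (562.75 - 0.625x) = 9, so x' = 674.
Then Pb = 562.75 − 0.625·674 = 141.5 and Ps = 66.25 + 0.125·674 = 150.5.
Buyers' price falls by P* − Pb = 149 − 141.5 = 7.5; sellers' price rises by Ps − P* = 150.5 − 149 = 1.5.
So producers capture 1.5/9 = 1/6 of each unit of subsidy.

Producer share = 1/6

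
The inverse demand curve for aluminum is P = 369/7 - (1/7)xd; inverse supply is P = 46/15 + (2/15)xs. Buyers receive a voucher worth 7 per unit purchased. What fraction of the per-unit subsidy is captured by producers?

Pre-subsidy: 369/7 - (1/7)x = 46/15 + (2/15)x gives x* = 5213/29 and P* = 784/29.
With the rebate, buyers effectively pay Pb = Ps − 7, where Ps is the price sellers receive.
On the curves, Pb = 369/7 - (1/7)x and Ps = 46/15 + (2/15)x; the wedge Ps − Pb = 7 gives 46/15 + (2/15)x − (369/7 - (1/7)x) = 7, so x' = 5948/29.
Then Pb = 369/7 − (1/7)·(5948/29) = 679/29 and Ps = 46/15 + (2/15)·(5948/29) = 882/29.
Buyers' price falls by P* − Pb = 784/29 − 679/29 = 105/29; sellers' price rises by Ps − P* = 882/29 − 784/29 = 98/29.
So producers capture (98/29)/7 = 14/29 of each unit of subsidy.

Producer share = 14/29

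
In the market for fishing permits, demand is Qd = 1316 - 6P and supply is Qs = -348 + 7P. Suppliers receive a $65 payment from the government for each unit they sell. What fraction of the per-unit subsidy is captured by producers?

Pre-subsidy: 1316 - 6P = -348 + 7P gives P* = 128, Q* = 548.
With the subsidy, sellers receive Ps = Pb + 65 for each unit, where Pb is the price buyers pay.
Supply in terms of Pb becomes Qs = -348 + 7(Pb + 65) = 107 + 7Pb. Setting this equal to demand: 1316 - 6Pb = 107 + 7Pb, so Pb = 93.
Sellers receive Ps = 93 + 65 = 158; Q' = 1316 − 6·93 = 758.
Buyers' price falls by P* − Pb = 128 − 93 = 35; sellers' price rises by Ps − P* = 158 − 128 = 30.
So producers capture 30/65 = 6/13 of each unit of subsidy.

Producer share = 6/13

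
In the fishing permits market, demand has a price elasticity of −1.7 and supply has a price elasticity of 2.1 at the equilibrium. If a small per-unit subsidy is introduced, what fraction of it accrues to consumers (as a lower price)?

Consumer share = 21/38

For a small subsidy around the equilibrium, the benefit split depends on the relative slopes, which at a point are proportional to the elasticities.
Buyer share = εs/(εs + |εd|) = 2.1/(2.1 + 1.7) = 21/38; seller share = |εd|/(εs + |εd|) = 17/38.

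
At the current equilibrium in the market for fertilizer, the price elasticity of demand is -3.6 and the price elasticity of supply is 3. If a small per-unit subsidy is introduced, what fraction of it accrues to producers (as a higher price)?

For a small subsidy around the equilibrium, the benefit split depends on the relative slopes, which at a point are proportional to the elasticities.
Buyer share = εs/(εs + |εd|) = 3/(3 + 3.6) = 5/11; seller share = |εd|/(εs + |εd|) = 6/11.
So producers capture 6/11 of the subsidy.

Producer share = 6/11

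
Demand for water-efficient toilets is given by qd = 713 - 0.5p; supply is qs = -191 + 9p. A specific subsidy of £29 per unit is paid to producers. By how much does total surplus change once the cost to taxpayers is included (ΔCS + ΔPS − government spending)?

Net change in total surplus = -7569/38

Pre-subsidy: 713 - 0.5p = -191 + 9p gives p* = 1808/19, q* = 12643/19.
With the subsidy, sellers receive ps = pb + 29 for each unit, where pb is the price buyers pay.
Supply in terms of pb becomes qs = -191 + 9(pb + 29) = 70 + 9pb. Setting this equal to demand: 713 - 0.5pb = 70 + 9pb, so pb = 1286/19.
Sellers receive ps = 1286/19 + 29 = 1837/19; q' = 713 − 0.5·(1286/19) = 12904/19.
ΔCS = ½(12643/19 + 12904/19)(1808/19 − 1286/19) = 6667767/361; ΔPS = ½(12643/19 + 12904/19)(1837/19 − 1808/19) = 740863/722.
Government spending = 29 × 12904/19 = 374216/19.
Net change = 6667767/361 + 740863/722 − 374216/19 = -7569/38. The loss equals the DWL triangle ½·29·261/19.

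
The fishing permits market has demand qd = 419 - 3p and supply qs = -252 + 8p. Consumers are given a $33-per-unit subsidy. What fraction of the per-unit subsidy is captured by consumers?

Pre-subsidy: 419 - 3p = -252 + 8p gives p* = 61, q* = 236.
With the rebate, buyers effectively pay pb = ps − 33, where ps is the price sellers receive.
Demand in terms of ps becomes qd = 419 − 3(ps − 33) = 518 - 3ps. Setting this equal to supply: 518 - 3ps = -252 + 8ps, so ps = 70.
Buyers pay pb = 70 − 33 = 37; q' = -252 + 8·70 = 308.
Buyers' price falls by p* − pb = 61 − 37 = 24; sellers' price rises by ps − p* = 70 − 61 = 9.
So consumers capture 24/33 = 8/11 of each unit of subsidy.

Consumer share = 8/11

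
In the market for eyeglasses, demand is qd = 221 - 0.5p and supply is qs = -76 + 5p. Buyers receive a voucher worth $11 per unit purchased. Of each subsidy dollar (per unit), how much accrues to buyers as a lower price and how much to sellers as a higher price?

Pre-subsidy: 221 - 0.5p = -76 + 5p gives p* = 54, q* = 194.
With the rebate, buyers effectively pay pb = ps − 11, where ps is the price sellers receive.
Demand in terms of ps becomes qd = 221 − 0.5(ps − 11) = 226.5 - 0.5ps. Setting this equal to supply: 226.5 - 0.5ps = -76 + 5ps, so ps = 55.
Buyers pay pb = 55 − 11 = 44; q' = -76 + 5·55 = 199.
Buyers' price falls by p* − pb = 54 − 44 = 10; sellers' price rises by ps − p* = 55 − 54 = 1.

Buyers gain $10 per unit; sellers gain $1 per unit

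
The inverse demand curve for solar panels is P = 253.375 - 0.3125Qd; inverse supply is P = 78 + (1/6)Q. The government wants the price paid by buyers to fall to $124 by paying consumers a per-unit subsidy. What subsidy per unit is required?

At a buyer price of 124, quantity demanded is 810.8 − 3.2·124 = 414.
Sellers supply 414 only when they receive Ps = 78 + (1/6)·414 = 147.
s = Ps − Pb = 147 − 124 = 23.

Required subsidy s = $23 per unit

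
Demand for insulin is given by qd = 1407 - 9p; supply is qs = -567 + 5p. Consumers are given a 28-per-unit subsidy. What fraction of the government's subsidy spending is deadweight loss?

DWL / government spending = 15/76

Pre-subsidy: 1407 - 9p = -567 + 5p gives p* = 141, q* = 138.
With the rebate, buyers effectively pay pb = ps − 28, where ps is the price sellers receive.
Demand in terms of ps becomes qd = 1407 − 9(ps − 28) = 1659 - 9ps. Setting this equal to supply: 1659 - 9ps = -567 + 5ps, so ps = 159.
Buyers pay pb = 159 − 28 = 131; q' = -567 + 5·159 = 228.
ΔCS = ½(138 + 228)(141 − 131) = 1830; ΔPS = ½(138 + 228)(159 − 141) = 3294.
Government spending = 28 × 228 = 6384.
DWL = ½ × 28 × (228 − 138) = 1260; fraction = 1260 / 6384 = 15/76.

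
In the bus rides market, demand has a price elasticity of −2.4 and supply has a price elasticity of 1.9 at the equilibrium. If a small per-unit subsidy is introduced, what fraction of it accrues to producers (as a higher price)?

Producer share = 24/43

For a small subsidy around the equilibrium, the benefit split depends on the relative slopes, which at a point are proportional to the elasticities.
Buyer share = εs/(εs + |εd|) = 1.9/(1.9 + 2.4) = 19/43; seller share = |εd|/(εs + |εd|) = 24/43.
So producers capture 24/43 of the subsidy.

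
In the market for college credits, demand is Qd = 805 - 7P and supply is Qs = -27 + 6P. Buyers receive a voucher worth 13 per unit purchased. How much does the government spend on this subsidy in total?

Government cost = 5187

Pre-subsidy: 805 - 7P = -27 + 6P gives P* = 64, Q* = 357.
With the rebate, buyers effectively pay Pb = Ps − 13, where Ps is the price sellers receive.
Demand in terms of Ps becomes Qd = 805 − 7(Ps − 13) = 896 - 7Ps. Setting this equal to supply: 896 - 7Ps = -27 + 6Ps, so Ps = 71.
Buyers pay Pb = 71 − 13 = 58; Q' = -27 + 6·71 = 399.
Government outlay = subsidy × quantity = 13 × 399 = 5187.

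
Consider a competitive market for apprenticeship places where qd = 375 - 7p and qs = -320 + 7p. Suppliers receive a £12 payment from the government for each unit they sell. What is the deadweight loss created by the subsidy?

Pre-subsidy: 375 - 7p = -320 + 7p gives p* = 695/14, q* = 27.5.
With the subsidy, sellers receive ps = pb + 12 for each unit, where pb is the price buyers pay.
Supply in terms of pb becomes qs = -320 + 7(pb + 12) = -236 + 7pb. Setting this equal to demand: 375 - 7pb = -236 + 7pb, so pb = 611/14.
Sellers receive ps = 611/14 + 12 = 779/14; q' = 375 − 7·(611/14) = 69.5.
The subsidy expands output by 69.5 − 27.5 = 42 past the efficient level; on those units the gap between marginal cost and willingness to pay runs from 0 up to 12.
DWL = ½ × 12 × 42 = 252.

Deadweight loss = £252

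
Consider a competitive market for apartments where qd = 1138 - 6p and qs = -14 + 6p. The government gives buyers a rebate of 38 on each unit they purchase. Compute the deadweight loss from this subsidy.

Pre-subsidy: 1138 - 6p = -14 + 6p gives p* = 96, q* = 562.
With the rebate, buyers effectively pay pb = ps − 38, where ps is the price sellers receive.
Demand in terms of ps becomes qd = 1138 − 6(ps − 38) = 1366 - 6ps. Setting this equal to supply: 1366 - 6ps = -14 + 6ps, so ps = 115.
Buyers pay pb = 115 − 38 = 77; q' = -14 + 6·115 = 676.
The subsidy expands output by 676 − 562 = 114 past the efficient level; on those units the gap between marginal cost and willingness to pay runs from 0 up to 38.
DWL = ½ × 38 × 114 = 2166.

Deadweight loss = 2166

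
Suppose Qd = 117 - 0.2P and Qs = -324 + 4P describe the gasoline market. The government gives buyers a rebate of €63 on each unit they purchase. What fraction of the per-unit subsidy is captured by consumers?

Consumer share = 20/21

Pre-subsidy: 117 - 0.2P = -324 + 4P gives P* = 105, Q* = 96.
With the rebate, buyers effectively pay Pb = Ps − 63, where Ps is the price sellers receive.
Demand in terms of Ps becomes Qd = 117 − 0.2(Ps − 63) = 129.6 - 0.2Ps. Setting this equal to supply: 129.6 - 0.2Ps = -324 + 4Ps, so Ps = 108.
Buyers pay Pb = 108 − 63 = 45; Q' = -324 + 4·108 = 108.
Buyers' price falls by P* − Pb = 105 − 45 = 60; sellers' price rises by Ps − P* = 108 − 105 = 3.
So consumers capture 60/63 = 20/21 of each unit of subsidy.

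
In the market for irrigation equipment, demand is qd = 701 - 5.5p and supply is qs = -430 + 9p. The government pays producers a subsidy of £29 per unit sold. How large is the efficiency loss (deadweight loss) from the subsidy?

Deadweight loss = £1435.5

Pre-subsidy: 701 - 5.5p = -430 + 9p gives p* = 78, q* = 272.
With the subsidy, sellers receive ps = pb + 29 for each unit, where pb is the price buyers pay.
Supply in terms of pb becomes qs = -430 + 9(pb + 29) = -169 + 9pb. Setting this equal to demand: 701 - 5.5pb = -169 + 9pb, so pb = 60.
Sellers receive ps = 60 + 29 = 89; q' = 701 − 5.5·60 = 371.
The subsidy expands output by 371 − 272 = 99 past the efficient level; on those units the gap between marginal cost and willingness to pay runs from 0 up to 29.
DWL = ½ × 29 × 99 = 1435.5.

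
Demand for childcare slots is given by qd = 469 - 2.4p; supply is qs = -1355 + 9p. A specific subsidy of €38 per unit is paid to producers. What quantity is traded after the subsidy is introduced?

q' = 157

Pre-subsidy: 469 - 2.4p = -1355 + 9p gives p* = 160, q* = 85.
With the subsidy, sellers receive ps = pb + 38 for each unit, where pb is the price buyers pay.
Supply in terms of pb becomes qs = -1355 + 9(pb + 38) = -1013 + 9pb. Setting this equal to demand: 469 - 2.4pb = -1013 + 9pb, so pb = 130.
Sellers receive ps = 130 + 38 = 168; q' = 469 − 2.4·130 = 157.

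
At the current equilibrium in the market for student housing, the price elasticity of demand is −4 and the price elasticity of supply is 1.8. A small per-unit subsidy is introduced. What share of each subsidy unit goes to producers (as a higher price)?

For a small subsidy around the equilibrium, the benefit split depends on the relative slopes, which at a point are proportional to the elasticities.
Buyer share = εs/(εs + |εd|) = 1.8/(1.8 + 4) = 9/29; seller share = |εd|/(εs + |εd|) = 20/29.
So producers capture 20/29 of the subsidy.

Producer share = 20/29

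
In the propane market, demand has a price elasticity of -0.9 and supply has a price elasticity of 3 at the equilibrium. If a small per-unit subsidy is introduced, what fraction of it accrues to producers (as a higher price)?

Producer share = 3/13

For a small subsidy around the equilibrium, the benefit split depends on the relative slopes, which at a point are proportional to the elasticities.
Buyer share = εs/(εs + |εd|) = 3/(3 + 0.9) = 10/13; seller share = |εd|/(εs + |εd|) = 3/13.
So producers capture 3/13 of the subsidy.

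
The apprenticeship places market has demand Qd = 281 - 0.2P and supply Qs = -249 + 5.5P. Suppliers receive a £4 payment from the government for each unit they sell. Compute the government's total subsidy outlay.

Government cost = 60004/57

Pre-subsidy: 281 - 0.2P = -249 + 5.5P gives P* = 5300/57, Q* = 14957/57.
With the subsidy, sellers receive Ps = Pb + 4 for each unit, where Pb is the price buyers pay.
Supply in terms of Pb becomes Qs = -249 + 5.5(Pb + 4) = -227 + 5.5Pb. Setting this equal to demand: 281 - 0.2Pb = -227 + 5.5Pb, so Pb = 5080/57.
Sellers receive Ps = 5080/57 + 4 = 5308/57; Q' = 281 − 0.2·(5080/57) = 15001/57.
Government outlay = subsidy × quantity = 4 × 15001/57 = 60004/57.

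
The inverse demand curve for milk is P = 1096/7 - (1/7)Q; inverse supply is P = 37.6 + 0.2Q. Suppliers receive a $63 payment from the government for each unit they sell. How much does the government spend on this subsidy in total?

Government cost = $33437.25

Pre-subsidy: 1096/7 - (1/7)Q = 37.6 + 0.2Q gives Q* = 347 and P* = 107.
With the subsidy, sellers receive Ps = Pb + 63 for each unit, where Pb is the price buyers pay.
On the curves, Pb = 1096/7 - (1/7)Q and Ps = 37.6 + 0.2Q; the wedge Ps − Pb = 63 gives 37.6 + 0.2Q − (1096/7 - (1/7)Q) = 63, so Q' = 530.75.
Then Pb = 1096/7 − (1/7)·530.75 = 80.75 and Ps = 37.6 + 0.2·530.75 = 143.75.
Government outlay = subsidy × quantity = 63 × 530.75 = 33437.25.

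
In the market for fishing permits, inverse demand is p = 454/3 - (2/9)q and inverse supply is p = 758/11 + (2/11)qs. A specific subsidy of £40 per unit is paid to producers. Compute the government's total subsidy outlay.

Pre-subsidy: 454/3 - (2/9)q = 758/11 + (2/11)q gives q* = 204 and p* = 106.
With the subsidy, sellers receive ps = pb + 40 for each unit, where pb is the price buyers pay.
On the curves, pb = 454/3 - (2/9)q and ps = 758/11 + (2/11)q; the wedge ps − pb = 40 gives 758/11 + (2/11)q − (454/3 - (2/9)q) = 40, so q' = 303.
Then pb = 454/3 − (2/9)·303 = 84 and ps = 758/11 + (2/11)·303 = 124.
Government outlay = subsidy × quantity = 40 × 303 = 12120.

Government cost = £12120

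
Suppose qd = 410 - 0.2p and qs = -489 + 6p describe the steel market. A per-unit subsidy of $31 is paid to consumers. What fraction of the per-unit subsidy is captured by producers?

Producer share = 1/31

Pre-subsidy: 410 - 0.2p = -489 + 6p gives p* = 145, q* = 381.
With the rebate, buyers effectively pay pb = ps − 31, where ps is the price sellers receive.
Demand in terms of ps becomes qd = 410 − 0.2(ps − 31) = 416.2 - 0.2ps. Setting this equal to supply: 416.2 - 0.2ps = -489 + 6ps, so ps = 146.
Buyers pay pb = 146 − 31 = 115; q' = -489 + 6·146 = 387.
Buyers' price falls by p* − pb = 145 − 115 = 30; sellers' price rises by ps − p* = 146 − 145 = 1.
So producers capture 1/31 = 1/31 of each unit of subsidy.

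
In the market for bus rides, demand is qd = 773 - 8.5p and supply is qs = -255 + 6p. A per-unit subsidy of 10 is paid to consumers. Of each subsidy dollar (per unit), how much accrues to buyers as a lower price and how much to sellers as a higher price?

Pre-subsidy: 773 - 8.5p = -255 + 6p gives p* = 2056/29, q* = 4941/29.
With the rebate, buyers effectively pay pb = ps − 10, where ps is the price sellers receive.
Demand in terms of ps becomes qd = 773 − 8.5(ps − 10) = 858 - 8.5ps. Setting this equal to supply: 858 - 8.5ps = -255 + 6ps, so ps = 2226/29.
Buyers pay pb = 2226/29 − 10 = 1936/29; q' = -255 + 6·(2226/29) = 5961/29.
Buyers' price falls by p* − pb = 2056/29 − 1936/29 = 120/29; sellers' price rises by ps − p* = 2226/29 − 2056/29 = 170/29.

Buyers gain 120/29 per unit; sellers gain 170/29 per unit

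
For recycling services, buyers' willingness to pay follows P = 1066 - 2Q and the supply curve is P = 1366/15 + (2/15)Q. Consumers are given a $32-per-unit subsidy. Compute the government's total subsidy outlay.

Pre-subsidy: 1066 - 2Q = 1366/15 + (2/15)Q gives Q* = 457 and P* = 152.
With the rebate, buyers effectively pay Pb = Ps − 32, where Ps is the price sellers receive.
On the curves, Pb = 1066 - 2Q and Ps = 1366/15 + (2/15)Q; the wedge Ps − Pb = 32 gives 1366/15 + (2/15)Q − (1066 - 2Q) = 32, so Q' = 472.
Then Pb = 1066 − 2·472 = 122 and Ps = 1366/15 + (2/15)·472 = 154.
Government outlay = subsidy × quantity = 32 × 472 = 15104.

Government cost = $15104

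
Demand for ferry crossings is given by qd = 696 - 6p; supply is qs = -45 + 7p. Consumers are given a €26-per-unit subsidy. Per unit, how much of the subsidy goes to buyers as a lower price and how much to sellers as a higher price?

Pre-subsidy: 696 - 6p = -45 + 7p gives p* = 57, q* = 354.
With the rebate, buyers effectively pay pb = ps − 26, where ps is the price sellers receive.
Demand in terms of ps becomes qd = 696 − 6(ps − 26) = 852 - 6ps. Setting this equal to supply: 852 - 6ps = -45 + 7ps, so ps = 69.
Buyers pay pb = 69 − 26 = 43; q' = -45 + 7·69 = 438.
Buyers' price falls by p* − pb = 57 − 43 = 14; sellers' price rises by ps − p* = 69 − 57 = 12.

Buyers gain €14 per unit; sellers gain €12 per unit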